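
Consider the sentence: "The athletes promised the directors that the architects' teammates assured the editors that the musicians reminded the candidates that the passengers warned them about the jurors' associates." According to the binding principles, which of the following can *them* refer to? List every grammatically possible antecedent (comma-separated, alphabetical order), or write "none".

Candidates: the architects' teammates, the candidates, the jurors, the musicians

*them* is a pronoun; Principle B requires it to be free in its binding domain — the clause headed by 'warned'.
— the architects' teammates: subject of the clause headed by 'assured'; c-commands the pronoun but lies outside its binding domain — allowed.
— the candidates: object of the clause headed by 'reminded'; c-commands the pronoun but lies outside its binding domain — allowed.
— the jurors: possessor inside the second object DP of the clause headed by 'warned'; is c-commanded by the pronoun; coreference would bind this R-expression — blocked (Principle C).
— the musicians: subject of the clause headed by 'reminded'; c-commands the pronoun but lies outside its binding domain — allowed.

the architects' teammates, the candidates, the musicians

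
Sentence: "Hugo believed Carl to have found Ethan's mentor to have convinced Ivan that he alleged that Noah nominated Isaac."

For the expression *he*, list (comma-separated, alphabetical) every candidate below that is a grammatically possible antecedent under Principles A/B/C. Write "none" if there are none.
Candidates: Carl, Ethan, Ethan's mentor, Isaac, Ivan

*he* is a pronoun; Principle B requires it to be free in its binding domain — the clause headed by 'alleged'.
— Carl: subject of the clause headed by 'found'; c-commands the pronoun but lies outside its binding domain — allowed.
— Ethan: possessor inside the subject DP of the clause headed by 'convinced'; does not c-command the pronoun — Principle B does not apply; allowed.
— Ethan's mentor: subject of the clause headed by 'convinced'; c-commands the pronoun but lies outside its binding domain — allowed.
— Isaac: object of the clause headed by 'nominated'; is c-commanded by the pronoun; coreference would bind this R-expression — blocked (Principle C).
— Ivan: object of the clause headed by 'convinced'; c-commands the pronoun but lies outside its binding domain — allowed.

Carl, Ethan, Ethan's mentor, Ivan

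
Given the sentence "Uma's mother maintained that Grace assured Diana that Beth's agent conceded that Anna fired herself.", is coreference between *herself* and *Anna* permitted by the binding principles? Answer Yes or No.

Yes

*herself* is a reflexive; Principle A requires it to be bound within its binding domain — the clause headed by 'fired'.
— Anna: subject of the clause headed by 'fired'; c-commands the reflexive within its binding domain — allowed (Principle A).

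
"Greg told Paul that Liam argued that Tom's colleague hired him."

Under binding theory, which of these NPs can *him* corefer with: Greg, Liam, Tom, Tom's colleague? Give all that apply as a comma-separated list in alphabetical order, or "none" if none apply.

Greg, Liam, Tom

*him* is a pronoun; Principle B requires it to be free in its binding domain — the clause headed by 'hired'.
— Greg: subject of the matrix clause; c-commands the pronoun but lies outside its binding domain — allowed.
— Liam: subject of the clause headed by 'argued'; c-commands the pronoun but lies outside its binding domain — allowed.
— Tom: possessor inside the subject DP of the clause headed by 'hired'; does not c-command the pronoun — Principle B does not apply; allowed.
— Tom's colleague: subject of the clause headed by 'hired'; c-commands the pronoun within its binding domain — blocked (Principle B).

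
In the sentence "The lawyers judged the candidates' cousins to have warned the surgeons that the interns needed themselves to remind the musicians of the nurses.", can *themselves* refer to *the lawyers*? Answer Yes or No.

*themselves* is a reflexive; Principle A requires it to be bound within its binding domain — the clause headed by 'needed'.
— the lawyers: subject of the matrix clause; c-commands the reflexive but lies outside its binding domain — cannot bind it (Principle A).

No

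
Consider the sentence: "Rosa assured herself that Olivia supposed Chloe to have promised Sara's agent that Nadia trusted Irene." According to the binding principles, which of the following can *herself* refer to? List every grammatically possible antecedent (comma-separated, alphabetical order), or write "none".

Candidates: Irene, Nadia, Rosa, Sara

*herself* is a reflexive; Principle A requires it to be bound within its binding domain — the matrix clause.
— Irene: object of the clause headed by 'trusted'; does not c-command the reflexive — cannot bind it (Principle A).
— Nadia: subject of the clause headed by 'trusted'; does not c-command the reflexive — cannot bind it (Principle A).
— Rosa: subject of the matrix clause; c-commands the reflexive within its binding domain — allowed (Principle A).
— Sara: possessor inside the object DP of the clause headed by 'promised'; does not c-command the reflexive — cannot bind it (Principle A).

Rosa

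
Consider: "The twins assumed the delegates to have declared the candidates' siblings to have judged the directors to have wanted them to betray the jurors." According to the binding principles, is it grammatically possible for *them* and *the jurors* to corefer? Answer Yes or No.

No

*them* is a pronoun; Principle B requires it to be free in its binding domain — the clause headed by 'wanted'.
— the jurors: object of the clause headed by 'betray'; is c-commanded by the pronoun; coreference would bind this R-expression — blocked (Principle C).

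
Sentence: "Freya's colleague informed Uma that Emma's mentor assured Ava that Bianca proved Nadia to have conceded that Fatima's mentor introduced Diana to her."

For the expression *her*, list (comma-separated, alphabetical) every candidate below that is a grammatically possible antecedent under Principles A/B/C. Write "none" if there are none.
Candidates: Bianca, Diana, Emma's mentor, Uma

*her* is a pronoun; Principle B requires it to be free in its binding domain — the clause headed by 'introduced'.
— Bianca: subject of the clause headed by 'proved'; c-commands the pronoun but lies outside its binding domain — allowed.
— Diana: object of the clause headed by 'introduced'; c-commands the pronoun within its binding domain — blocked (Principle B).
— Emma's mentor: subject of the clause headed by 'assured'; c-commands the pronoun but lies outside its binding domain — allowed.
— Uma: object of the matrix clause; c-commands the pronoun but lies outside its binding domain — allowed.

Bianca, Emma's mentor, Uma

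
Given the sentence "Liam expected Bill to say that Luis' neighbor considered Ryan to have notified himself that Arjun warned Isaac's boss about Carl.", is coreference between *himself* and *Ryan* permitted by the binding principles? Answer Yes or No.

Yes

*himself* is a reflexive; Principle A requires it to be bound within its binding domain — the clause headed by 'notified'.
— Ryan: subject of the clause headed by 'notified'; c-commands the reflexive within its binding domain — allowed (Principle A).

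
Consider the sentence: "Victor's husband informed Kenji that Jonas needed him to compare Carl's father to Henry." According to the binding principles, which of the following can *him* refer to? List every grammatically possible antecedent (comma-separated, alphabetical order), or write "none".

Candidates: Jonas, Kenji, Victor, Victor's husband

*him* is a pronoun; Principle B requires it to be free in its binding domain — the clause headed by 'needed'.
— Jonas: subject of the clause headed by 'needed'; c-commands the pronoun within its binding domain — blocked (Principle B).
— Kenji: object of the matrix clause; c-commands the pronoun but lies outside its binding domain — allowed.
— Victor: possessor inside the subject DP of the matrix clause; does not c-command the pronoun — Principle B does not apply; allowed.
— Victor's husband: subject of the matrix clause; c-commands the pronoun but lies outside its binding domain — allowed.

Kenji, Victor, Victor's husband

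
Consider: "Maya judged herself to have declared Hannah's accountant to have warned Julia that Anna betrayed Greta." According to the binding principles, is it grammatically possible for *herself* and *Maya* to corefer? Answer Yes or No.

Yes

*herself* is a reflexive; Principle A requires it to be bound within its binding domain — the matrix clause.
— Maya: subject of the matrix clause; c-commands the reflexive within its binding domain — allowed (Principle A).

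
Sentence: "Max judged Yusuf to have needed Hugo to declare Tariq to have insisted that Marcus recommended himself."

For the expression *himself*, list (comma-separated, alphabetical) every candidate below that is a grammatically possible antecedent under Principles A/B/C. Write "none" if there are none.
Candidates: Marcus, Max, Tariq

Marcus

*himself* is a reflexive; Principle A requires it to be bound within its binding domain — the clause headed by 'recommended'.
— Marcus: subject of the clause headed by 'recommended'; c-commands the reflexive within its binding domain — allowed (Principle A).
— Max: subject of the matrix clause; c-commands the reflexive but lies outside its binding domain — cannot bind it (Principle A).
— Tariq: subject of the clause headed by 'insisted'; c-commands the reflexive but lies outside its binding domain — cannot bind it (Principle A).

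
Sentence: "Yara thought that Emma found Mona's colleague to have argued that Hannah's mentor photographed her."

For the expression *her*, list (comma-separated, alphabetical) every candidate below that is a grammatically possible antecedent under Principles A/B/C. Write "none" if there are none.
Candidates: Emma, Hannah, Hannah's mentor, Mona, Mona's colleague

Emma, Hannah, Mona, Mona's colleague

*her* is a pronoun; Principle B requires it to be free in its binding domain — the clause headed by 'photographed'.
— Emma: subject of the clause headed by 'found'; c-commands the pronoun but lies outside its binding domain — allowed.
— Hannah: possessor inside the subject DP of the clause headed by 'photographed'; does not c-command the pronoun — Principle B does not apply; allowed.
— Hannah's mentor: subject of the clause headed by 'photographed'; c-commands the pronoun within its binding domain — blocked (Principle B).
— Mona: possessor inside the subject DP of the clause headed by 'argued'; does not c-command the pronoun — Principle B does not apply; allowed.
— Mona's colleague: subject of the clause headed by 'argued'; c-commands the pronoun but lies outside its binding domain — allowed.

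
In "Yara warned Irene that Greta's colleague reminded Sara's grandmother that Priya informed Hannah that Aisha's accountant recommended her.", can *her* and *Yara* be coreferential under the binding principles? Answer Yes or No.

Yes

*Yara* is an R-expression; Principle C requires it to be free (not bound by any c-commanding expression).
— her: object of the clause headed by 'recommended'; the pronoun does not c-command the R-expression — coreference allowed.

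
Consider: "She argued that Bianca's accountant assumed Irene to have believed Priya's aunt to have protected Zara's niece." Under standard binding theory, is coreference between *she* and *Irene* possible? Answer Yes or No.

No

*Irene* is an R-expression; Principle C requires it to be free (not bound by any c-commanding expression).
— she: subject of the matrix clause; the pronoun c-commands the R-expression — coreference blocked (Principle C).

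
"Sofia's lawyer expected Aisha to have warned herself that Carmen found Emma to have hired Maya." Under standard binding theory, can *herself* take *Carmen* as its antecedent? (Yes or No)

No

*herself* is a reflexive; Principle A requires it to be bound within its binding domain — the clause headed by 'warned'.
— Carmen: subject of the clause headed by 'found'; does not c-command the reflexive — cannot bind it (Principle A).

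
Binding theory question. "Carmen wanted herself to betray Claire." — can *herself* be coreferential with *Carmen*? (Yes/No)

*herself* is a reflexive; Principle A requires it to be bound within its binding domain — the matrix clause.
— Carmen: subject of the matrix clause; c-commands the reflexive within its binding domain — allowed (Principle A).

Yes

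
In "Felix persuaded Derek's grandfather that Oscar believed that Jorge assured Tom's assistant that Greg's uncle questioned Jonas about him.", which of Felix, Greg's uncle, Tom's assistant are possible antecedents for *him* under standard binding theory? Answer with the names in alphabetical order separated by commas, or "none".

*him* is a pronoun; Principle B requires it to be free in its binding domain — the clause headed by 'questioned'.
— Felix: subject of the matrix clause; c-commands the pronoun but lies outside its binding domain — allowed.
— Greg's uncle: subject of the clause headed by 'questioned'; c-commands the pronoun within its binding domain — blocked (Principle B).
— Tom's assistant: object of the clause headed by 'assured'; c-commands the pronoun but lies outside its binding domain — allowed.

Felix, Tom's assistant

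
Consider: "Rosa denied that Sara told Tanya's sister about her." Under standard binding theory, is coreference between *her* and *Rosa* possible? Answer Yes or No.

*Rosa* is an R-expression; Principle C requires it to be free (not bound by any c-commanding expression).
— her: second object of the clause headed by 'told'; the pronoun does not c-command the R-expression — coreference allowed.

Yes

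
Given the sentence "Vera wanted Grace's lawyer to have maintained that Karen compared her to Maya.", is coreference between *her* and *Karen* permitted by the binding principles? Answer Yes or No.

*her* is a pronoun; Principle B requires it to be free in its binding domain — the clause headed by 'compared'.
— Karen: subject of the clause headed by 'compared'; c-commands the pronoun within its binding domain — blocked (Principle B).

No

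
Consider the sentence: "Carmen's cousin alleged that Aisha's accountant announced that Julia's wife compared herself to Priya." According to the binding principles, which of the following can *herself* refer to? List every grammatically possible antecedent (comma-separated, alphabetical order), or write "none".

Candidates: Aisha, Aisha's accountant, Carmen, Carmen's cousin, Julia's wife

Julia's wife

*herself* is a reflexive; Principle A requires it to be bound within its binding domain — the clause headed by 'compared'.
— Aisha: possessor inside the subject DP of the clause headed by 'announced'; does not c-command the reflexive — cannot bind it (Principle A).
— Aisha's accountant: subject of the clause headed by 'announced'; c-commands the reflexive but lies outside its binding domain — cannot bind it (Principle A).
— Carmen: possessor inside the subject DP of the matrix clause; does not c-command the reflexive — cannot bind it (Principle A).
— Carmen's cousin: subject of the matrix clause; c-commands the reflexive but lies outside its binding domain — cannot bind it (Principle A).
— Julia's wife: subject of the clause headed by 'compared'; c-commands the reflexive within its binding domain — allowed (Principle A).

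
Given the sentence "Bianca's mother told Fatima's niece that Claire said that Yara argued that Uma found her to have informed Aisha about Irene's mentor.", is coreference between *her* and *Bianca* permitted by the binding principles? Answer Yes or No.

Yes

*her* is a pronoun; Principle B requires it to be free in its binding domain — the clause headed by 'found'.
— Bianca: possessor inside the subject DP of the matrix clause; does not c-command the pronoun — Principle B does not apply; allowed.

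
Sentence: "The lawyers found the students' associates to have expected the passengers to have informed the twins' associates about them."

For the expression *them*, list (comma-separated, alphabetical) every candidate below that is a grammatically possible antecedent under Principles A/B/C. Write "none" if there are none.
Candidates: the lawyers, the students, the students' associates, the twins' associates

the lawyers, the students, the students' associates

*them* is a pronoun; Principle B requires it to be free in its binding domain — the clause headed by 'informed'.
— the lawyers: subject of the matrix clause; c-commands the pronoun but lies outside its binding domain — allowed.
— the students: possessor inside the subject DP of the clause headed by 'expected'; does not c-command the pronoun — Principle B does not apply; allowed.
— the students' associates: subject of the clause headed by 'expected'; c-commands the pronoun but lies outside its binding domain — allowed.
— the twins' associates: object of the clause headed by 'informed'; c-commands the pronoun within its binding domain — blocked (Principle B).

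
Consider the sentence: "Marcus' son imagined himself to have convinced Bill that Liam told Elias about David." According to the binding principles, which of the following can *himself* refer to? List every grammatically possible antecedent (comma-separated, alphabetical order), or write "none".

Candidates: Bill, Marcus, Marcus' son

*himself* is a reflexive; Principle A requires it to be bound within its binding domain — the matrix clause.
— Bill: object of the clause headed by 'convinced'; does not c-command the reflexive — cannot bind it (Principle A).
— Marcus: possessor inside the subject DP of the matrix clause; does not c-command the reflexive — cannot bind it (Principle A).
— Marcus' son: subject of the matrix clause; c-commands the reflexive within its binding domain — allowed (Principle A).

Marcus' son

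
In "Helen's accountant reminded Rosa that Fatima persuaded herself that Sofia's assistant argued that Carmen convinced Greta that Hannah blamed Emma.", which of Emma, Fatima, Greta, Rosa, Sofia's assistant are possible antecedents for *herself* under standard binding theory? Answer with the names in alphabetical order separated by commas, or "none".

*herself* is a reflexive; Principle A requires it to be bound within its binding domain — the clause headed by 'persuaded'.
— Emma: object of the clause headed by 'blamed'; does not c-command the reflexive — cannot bind it (Principle A).
— Fatima: subject of the clause headed by 'persuaded'; c-commands the reflexive within its binding domain — allowed (Principle A).
— Greta: object of the clause headed by 'convinced'; does not c-command the reflexive — cannot bind it (Principle A).
— Rosa: object of the matrix clause; c-commands the reflexive but lies outside its binding domain — cannot bind it (Principle A).
— Sofia's assistant: subject of the clause headed by 'argued'; does not c-command the reflexive — cannot bind it (Principle A).

Fatima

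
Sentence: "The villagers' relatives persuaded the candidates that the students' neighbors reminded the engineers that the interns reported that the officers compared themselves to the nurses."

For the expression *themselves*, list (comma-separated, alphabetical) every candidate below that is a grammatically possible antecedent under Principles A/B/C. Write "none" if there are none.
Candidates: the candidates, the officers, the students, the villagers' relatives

*themselves* is a reflexive; Principle A requires it to be bound within its binding domain — the clause headed by 'compared'.
— the candidates: object of the matrix clause; c-commands the reflexive but lies outside its binding domain — cannot bind it (Principle A).
— the officers: subject of the clause headed by 'compared'; c-commands the reflexive within its binding domain — allowed (Principle A).
— the students: possessor inside the subject DP of the clause headed by 'reminded'; does not c-command the reflexive — cannot bind it (Principle A).
— the villagers' relatives: subject of the matrix clause; c-commands the reflexive but lies outside its binding domain — cannot bind it (Principle A).

the officers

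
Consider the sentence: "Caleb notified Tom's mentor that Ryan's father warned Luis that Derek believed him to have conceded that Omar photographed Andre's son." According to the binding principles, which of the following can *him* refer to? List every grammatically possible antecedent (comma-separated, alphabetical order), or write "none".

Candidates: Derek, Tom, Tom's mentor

Tom, Tom's mentor

*him* is a pronoun; Principle B requires it to be free in its binding domain — the clause headed by 'believed'.
— Derek: subject of the clause headed by 'believed'; c-commands the pronoun within its binding domain — blocked (Principle B).
— Tom: possessor inside the object DP of the matrix clause; does not c-command the pronoun — Principle B does not apply; allowed.
— Tom's mentor: object of the matrix clause; c-commands the pronoun but lies outside its binding domain — allowed.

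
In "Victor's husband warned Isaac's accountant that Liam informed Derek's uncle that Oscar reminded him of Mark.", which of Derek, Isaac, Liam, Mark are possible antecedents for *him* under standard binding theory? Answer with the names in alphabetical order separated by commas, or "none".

Derek, Isaac, Liam

*him* is a pronoun; Principle B requires it to be free in its binding domain — the clause headed by 'reminded'.
— Derek: possessor inside the object DP of the clause headed by 'informed'; does not c-command the pronoun — Principle B does not apply; allowed.
— Isaac: possessor inside the object DP of the matrix clause; does not c-command the pronoun — Principle B does not apply; allowed.
— Liam: subject of the clause headed by 'informed'; c-commands the pronoun but lies outside its binding domain — allowed.
— Mark: second object of the clause headed by 'reminded'; is c-commanded by the pronoun; coreference would bind this R-expression — blocked (Principle C).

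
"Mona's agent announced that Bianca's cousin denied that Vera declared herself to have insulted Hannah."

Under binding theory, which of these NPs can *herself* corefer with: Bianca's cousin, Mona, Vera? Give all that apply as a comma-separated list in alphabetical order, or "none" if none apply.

Vera

*herself* is a reflexive; Principle A requires it to be bound within its binding domain — the clause headed by 'declared'.
— Bianca's cousin: subject of the clause headed by 'denied'; c-commands the reflexive but lies outside its binding domain — cannot bind it (Principle A).
— Mona: possessor inside the subject DP of the matrix clause; does not c-command the reflexive — cannot bind it (Principle A).
— Vera: subject of the clause headed by 'declared'; c-commands the reflexive within its binding domain — allowed (Principle A).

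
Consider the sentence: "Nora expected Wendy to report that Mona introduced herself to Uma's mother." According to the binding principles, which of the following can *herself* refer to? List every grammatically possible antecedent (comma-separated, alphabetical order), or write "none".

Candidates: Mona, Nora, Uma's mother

Mona

*herself* is a reflexive; Principle A requires it to be bound within its binding domain — the clause headed by 'introduced'.
— Mona: subject of the clause headed by 'introduced'; c-commands the reflexive within its binding domain — allowed (Principle A).
— Nora: subject of the matrix clause; c-commands the reflexive but lies outside its binding domain — cannot bind it (Principle A).
— Uma's mother: second object of the clause headed by 'introduced'; does not c-command the reflexive — cannot bind it (Principle A).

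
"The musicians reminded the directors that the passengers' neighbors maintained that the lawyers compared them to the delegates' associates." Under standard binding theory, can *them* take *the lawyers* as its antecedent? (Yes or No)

*them* is a pronoun; Principle B requires it to be free in its binding domain — the clause headed by 'compared'.
— the lawyers: subject of the clause headed by 'compared'; c-commands the pronoun within its binding domain — blocked (Principle B).

No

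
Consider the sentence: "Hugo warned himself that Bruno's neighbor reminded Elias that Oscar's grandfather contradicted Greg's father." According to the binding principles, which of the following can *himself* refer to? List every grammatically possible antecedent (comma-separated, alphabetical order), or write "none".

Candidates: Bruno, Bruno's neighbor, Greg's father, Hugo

Hugo

*himself* is a reflexive; Principle A requires it to be bound within its binding domain — the matrix clause.
— Bruno: possessor inside the subject DP of the clause headed by 'reminded'; does not c-command the reflexive — cannot bind it (Principle A).
— Bruno's neighbor: subject of the clause headed by 'reminded'; does not c-command the reflexive — cannot bind it (Principle A).
— Greg's father: object of the clause headed by 'contradicted'; does not c-command the reflexive — cannot bind it (Principle A).
— Hugo: subject of the matrix clause; c-commands the reflexive within its binding domain — allowed (Principle A).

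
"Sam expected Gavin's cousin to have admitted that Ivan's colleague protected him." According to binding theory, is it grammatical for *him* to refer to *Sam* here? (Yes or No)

Yes

*Sam* is an R-expression; Principle C requires it to be free (not bound by any c-commanding expression).
— him: object of the clause headed by 'protected'; the pronoun does not c-command the R-expression — coreference allowed.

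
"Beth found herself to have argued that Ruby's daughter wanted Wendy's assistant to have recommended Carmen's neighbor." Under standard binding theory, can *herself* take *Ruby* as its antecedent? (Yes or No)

*herself* is a reflexive; Principle A requires it to be bound within its binding domain — the matrix clause.
— Ruby: possessor inside the subject DP of the clause headed by 'wanted'; does not c-command the reflexive — cannot bind it (Principle A).

No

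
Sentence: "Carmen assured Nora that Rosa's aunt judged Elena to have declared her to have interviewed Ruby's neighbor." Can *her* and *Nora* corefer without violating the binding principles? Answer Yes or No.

*Nora* is an R-expression; Principle C requires it to be free (not bound by any c-commanding expression).
— her: subject of the clause headed by 'interviewed'; the pronoun does not c-command the R-expression — coreference allowed.

Yes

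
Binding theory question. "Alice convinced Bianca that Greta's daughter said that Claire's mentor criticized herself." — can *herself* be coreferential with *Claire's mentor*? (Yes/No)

*herself* is a reflexive; Principle A requires it to be bound within its binding domain — the clause headed by 'criticized'.
— Claire's mentor: subject of the clause headed by 'criticized'; c-commands the reflexive within its binding domain — allowed (Principle A).

Yes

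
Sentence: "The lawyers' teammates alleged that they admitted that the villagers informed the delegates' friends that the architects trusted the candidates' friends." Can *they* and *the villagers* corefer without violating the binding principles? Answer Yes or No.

*the villagers* is an R-expression; Principle C requires it to be free (not bound by any c-commanding expression).
— they: subject of the clause headed by 'admitted'; the pronoun c-commands the R-expression — coreference blocked (Principle C).

No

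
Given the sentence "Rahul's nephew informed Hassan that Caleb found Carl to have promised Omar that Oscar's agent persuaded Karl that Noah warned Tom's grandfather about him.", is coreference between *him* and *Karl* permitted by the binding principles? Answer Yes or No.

Yes

*him* is a pronoun; Principle B requires it to be free in its binding domain — the clause headed by 'warned'.
— Karl: object of the clause headed by 'persuaded'; c-commands the pronoun but lies outside its binding domain — allowed.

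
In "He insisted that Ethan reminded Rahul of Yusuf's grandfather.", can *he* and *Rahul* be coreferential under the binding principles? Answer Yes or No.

*Rahul* is an R-expression; Principle C requires it to be free (not bound by any c-commanding expression).
— he: subject of the matrix clause; the pronoun c-commands the R-expression — coreference blocked (Principle C).

No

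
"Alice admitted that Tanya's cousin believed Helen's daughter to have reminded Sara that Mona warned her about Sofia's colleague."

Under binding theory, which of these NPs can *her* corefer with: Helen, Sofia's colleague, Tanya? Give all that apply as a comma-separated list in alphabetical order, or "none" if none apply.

*her* is a pronoun; Principle B requires it to be free in its binding domain — the clause headed by 'warned'.
— Helen: possessor inside the subject DP of the clause headed by 'reminded'; does not c-command the pronoun — Principle B does not apply; allowed.
— Sofia's colleague: second object of the clause headed by 'warned'; is c-commanded by the pronoun; coreference would bind this R-expression — blocked (Principle C).
— Tanya: possessor inside the subject DP of the clause headed by 'believed'; does not c-command the pronoun — Principle B does not apply; allowed.

Helen, Tanya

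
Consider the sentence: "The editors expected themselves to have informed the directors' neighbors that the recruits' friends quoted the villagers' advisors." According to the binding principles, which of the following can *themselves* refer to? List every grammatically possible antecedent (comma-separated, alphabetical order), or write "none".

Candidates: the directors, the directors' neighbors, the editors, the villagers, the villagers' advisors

the editors

*themselves* is a reflexive; Principle A requires it to be bound within its binding domain — the matrix clause.
— the directors: possessor inside the object DP of the clause headed by 'informed'; does not c-command the reflexive — cannot bind it (Principle A).
— the directors' neighbors: object of the clause headed by 'informed'; does not c-command the reflexive — cannot bind it (Principle A).
— the editors: subject of the matrix clause; c-commands the reflexive within its binding domain — allowed (Principle A).
— the villagers: possessor inside the object DP of the clause headed by 'quoted'; does not c-command the reflexive — cannot bind it (Principle A).
— the villagers' advisors: object of the clause headed by 'quoted'; does not c-command the reflexive — cannot bind it (Principle A).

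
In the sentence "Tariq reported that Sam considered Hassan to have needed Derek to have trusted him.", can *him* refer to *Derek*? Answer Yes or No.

*him* is a pronoun; Principle B requires it to be free in its binding domain — the clause headed by 'trusted'.
— Derek: subject of the clause headed by 'trusted'; c-commands the pronoun within its binding domain — blocked (Principle B).

No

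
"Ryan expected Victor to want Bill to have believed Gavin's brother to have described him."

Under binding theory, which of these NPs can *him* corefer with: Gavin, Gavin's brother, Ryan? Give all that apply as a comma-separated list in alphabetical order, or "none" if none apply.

*him* is a pronoun; Principle B requires it to be free in its binding domain — the clause headed by 'described'.
— Gavin: possessor inside the subject DP of the clause headed by 'described'; does not c-command the pronoun — Principle B does not apply; allowed.
— Gavin's brother: subject of the clause headed by 'described'; c-commands the pronoun within its binding domain — blocked (Principle B).
— Ryan: subject of the matrix clause; c-commands the pronoun but lies outside its binding domain — allowed.

Gavin, Ryan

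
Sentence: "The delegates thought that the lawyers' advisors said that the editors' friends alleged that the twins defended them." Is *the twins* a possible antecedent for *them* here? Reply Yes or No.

No

*them* is a pronoun; Principle B requires it to be free in its binding domain — the clause headed by 'defended'.
— the twins: subject of the clause headed by 'defended'; c-commands the pronoun within its binding domain — blocked (Principle B).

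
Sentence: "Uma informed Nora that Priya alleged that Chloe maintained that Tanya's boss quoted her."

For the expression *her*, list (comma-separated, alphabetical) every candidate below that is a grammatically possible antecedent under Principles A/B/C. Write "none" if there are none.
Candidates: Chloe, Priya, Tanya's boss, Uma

*her* is a pronoun; Principle B requires it to be free in its binding domain — the clause headed by 'quoted'.
— Chloe: subject of the clause headed by 'maintained'; c-commands the pronoun but lies outside its binding domain — allowed.
— Priya: subject of the clause headed by 'alleged'; c-commands the pronoun but lies outside its binding domain — allowed.
— Tanya's boss: subject of the clause headed by 'quoted'; c-commands the pronoun within its binding domain — blocked (Principle B).
— Uma: subject of the matrix clause; c-commands the pronoun but lies outside its binding domain — allowed.

Chloe, Priya, Uma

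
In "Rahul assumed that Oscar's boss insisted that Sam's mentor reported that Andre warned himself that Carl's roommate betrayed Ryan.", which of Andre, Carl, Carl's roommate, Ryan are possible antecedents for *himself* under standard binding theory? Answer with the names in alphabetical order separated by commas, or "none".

*himself* is a reflexive; Principle A requires it to be bound within its binding domain — the clause headed by 'warned'.
— Andre: subject of the clause headed by 'warned'; c-commands the reflexive within its binding domain — allowed (Principle A).
— Carl: possessor inside the subject DP of the clause headed by 'betrayed'; does not c-command the reflexive — cannot bind it (Principle A).
— Carl's roommate: subject of the clause headed by 'betrayed'; does not c-command the reflexive — cannot bind it (Principle A).
— Ryan: object of the clause headed by 'betrayed'; does not c-command the reflexive — cannot bind it (Principle A).

Andre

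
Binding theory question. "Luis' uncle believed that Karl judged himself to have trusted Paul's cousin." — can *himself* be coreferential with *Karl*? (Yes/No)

Yes

*himself* is a reflexive; Principle A requires it to be bound within its binding domain — the clause headed by 'judged'.
— Karl: subject of the clause headed by 'judged'; c-commands the reflexive within its binding domain — allowed (Principle A).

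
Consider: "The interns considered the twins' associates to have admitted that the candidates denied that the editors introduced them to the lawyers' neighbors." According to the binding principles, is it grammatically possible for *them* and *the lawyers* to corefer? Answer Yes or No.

No

*them* is a pronoun; Principle B requires it to be free in its binding domain — the clause headed by 'introduced'.
— the lawyers: possessor inside the second object DP of the clause headed by 'introduced'; is c-commanded by the pronoun; coreference would bind this R-expression — blocked (Principle C).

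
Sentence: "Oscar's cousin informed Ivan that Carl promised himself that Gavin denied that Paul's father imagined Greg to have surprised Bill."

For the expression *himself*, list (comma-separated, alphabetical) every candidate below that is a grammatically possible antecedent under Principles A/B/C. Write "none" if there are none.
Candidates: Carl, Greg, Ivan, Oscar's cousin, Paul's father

*himself* is a reflexive; Principle A requires it to be bound within its binding domain — the clause headed by 'promised'.
— Carl: subject of the clause headed by 'promised'; c-commands the reflexive within its binding domain — allowed (Principle A).
— Greg: subject of the clause headed by 'surprised'; does not c-command the reflexive — cannot bind it (Principle A).
— Ivan: object of the matrix clause; c-commands the reflexive but lies outside its binding domain — cannot bind it (Principle A).
— Oscar's cousin: subject of the matrix clause; c-commands the reflexive but lies outside its binding domain — cannot bind it (Principle A).
— Paul's father: subject of the clause headed by 'imagined'; does not c-command the reflexive — cannot bind it (Principle A).

Carl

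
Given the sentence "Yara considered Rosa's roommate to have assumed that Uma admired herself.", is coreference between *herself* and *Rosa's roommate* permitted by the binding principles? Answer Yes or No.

*herself* is a reflexive; Principle A requires it to be bound within its binding domain — the clause headed by 'admired'.
— Rosa's roommate: subject of the clause headed by 'assumed'; c-commands the reflexive but lies outside its binding domain — cannot bind it (Principle A).

No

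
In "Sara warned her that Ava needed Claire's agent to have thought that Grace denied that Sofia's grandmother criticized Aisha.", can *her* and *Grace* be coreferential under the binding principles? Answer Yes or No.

No

*Grace* is an R-expression; Principle C requires it to be free (not bound by any c-commanding expression).
— her: object of the matrix clause; the pronoun c-commands the R-expression — coreference blocked (Principle C).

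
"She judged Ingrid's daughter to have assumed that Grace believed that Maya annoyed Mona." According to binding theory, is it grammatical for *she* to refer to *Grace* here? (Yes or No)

No

*Grace* is an R-expression; Principle C requires it to be free (not bound by any c-commanding expression).
— she: subject of the matrix clause; the pronoun c-commands the R-expression — coreference blocked (Principle C).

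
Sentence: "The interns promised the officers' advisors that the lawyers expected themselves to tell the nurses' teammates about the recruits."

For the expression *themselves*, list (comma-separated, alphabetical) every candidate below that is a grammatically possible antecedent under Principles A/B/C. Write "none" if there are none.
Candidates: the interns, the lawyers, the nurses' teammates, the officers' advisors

*themselves* is a reflexive; Principle A requires it to be bound within its binding domain — the clause headed by 'expected'.
— the interns: subject of the matrix clause; c-commands the reflexive but lies outside its binding domain — cannot bind it (Principle A).
— the lawyers: subject of the clause headed by 'expected'; c-commands the reflexive within its binding domain — allowed (Principle A).
— the nurses' teammates: object of the clause headed by 'tell'; does not c-command the reflexive — cannot bind it (Principle A).
— the officers' advisors: object of the matrix clause; c-commands the reflexive but lies outside its binding domain — cannot bind it (Principle A).

the lawyers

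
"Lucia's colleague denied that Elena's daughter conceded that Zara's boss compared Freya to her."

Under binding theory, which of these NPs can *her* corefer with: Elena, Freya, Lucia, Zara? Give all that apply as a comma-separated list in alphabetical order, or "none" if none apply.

Elena, Lucia, Zara

*her* is a pronoun; Principle B requires it to be free in its binding domain — the clause headed by 'compared'.
— Elena: possessor inside the subject DP of the clause headed by 'conceded'; does not c-command the pronoun — Principle B does not apply; allowed.
— Freya: object of the clause headed by 'compared'; c-commands the pronoun within its binding domain — blocked (Principle B).
— Lucia: possessor inside the subject DP of the matrix clause; does not c-command the pronoun — Principle B does not apply; allowed.
— Zara: possessor inside the subject DP of the clause headed by 'compared'; does not c-command the pronoun — Principle B does not apply; allowed.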